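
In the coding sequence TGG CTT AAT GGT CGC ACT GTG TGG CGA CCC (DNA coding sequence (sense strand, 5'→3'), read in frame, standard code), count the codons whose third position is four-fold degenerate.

7

Codon 1 TGG (Trp): third position 1-fold.
Codon 2 CTT (Leu): third position 4-fold.
Codon 3 AAT (Asn): third position 2-fold.
Codon 4 GGT (Gly): third position 4-fold.
Codon 5 CGC (Arg): third position 4-fold.
Codon 6 ACT (Thr): third position 4-fold.
Codon 7 GTG (Val): third position 4-fold.
Codon 8 TGG (Trp): third position 1-fold.
Codon 9 CGA (Arg): third position 4-fold.
Codon 10 CCC (Pro): third position 4-fold.
Four-fold degenerate third positions: 7.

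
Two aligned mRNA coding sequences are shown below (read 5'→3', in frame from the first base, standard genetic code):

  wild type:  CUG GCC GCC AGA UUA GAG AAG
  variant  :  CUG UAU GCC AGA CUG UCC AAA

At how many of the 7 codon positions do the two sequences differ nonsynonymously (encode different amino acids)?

2

Codon 1: CUG Leu / CUG Leu — identical.
Codon 2: GCC Ala / UAU Tyr — nonsynonymous.
Codon 3: GCC Ala / GCC Ala — identical.
Codon 4: AGA Arg / AGA Arg — identical.
Codon 5: UUA Leu / CUG Leu — synonymous.
Codon 6: GAG Glu / UCC Ser — nonsynonymous.
Codon 7: AAG Lys / AAA Lys — synonymous.
Nonsynonymous differences: 2.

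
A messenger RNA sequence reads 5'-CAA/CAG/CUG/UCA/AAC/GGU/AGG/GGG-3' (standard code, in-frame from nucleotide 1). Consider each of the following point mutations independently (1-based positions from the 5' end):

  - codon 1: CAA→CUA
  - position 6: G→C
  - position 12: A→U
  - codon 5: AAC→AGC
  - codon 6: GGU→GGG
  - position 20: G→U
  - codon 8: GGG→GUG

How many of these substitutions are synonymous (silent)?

2

Codon 1: CAA (Gln) → CUA (Leu) — missense.
Codon 2: CAG (Gln) → CAC (His) — missense.
Codon 4: UCA (Ser) → UCU (Ser) — synonymous.
Codon 5: AAC (Asn) → AGC (Ser) — missense.
Codon 6: GGU (Gly) → GGG (Gly) — synonymous.
Codon 7: AGG (Arg) → AUG (Met) — missense.
Codon 8: GGG (Gly) → GUG (Val) — missense.
Synonymous: 2 of 7.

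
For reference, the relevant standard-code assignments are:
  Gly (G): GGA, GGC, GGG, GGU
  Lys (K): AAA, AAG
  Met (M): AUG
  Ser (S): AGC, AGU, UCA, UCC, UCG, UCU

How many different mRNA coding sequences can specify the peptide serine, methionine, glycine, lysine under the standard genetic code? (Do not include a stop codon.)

Ser: 6 codons.
Met: 1 codon.
Gly: 4 codons.
Lys: 2 codons.
6 × 1 × 4 × 2 = 48.

48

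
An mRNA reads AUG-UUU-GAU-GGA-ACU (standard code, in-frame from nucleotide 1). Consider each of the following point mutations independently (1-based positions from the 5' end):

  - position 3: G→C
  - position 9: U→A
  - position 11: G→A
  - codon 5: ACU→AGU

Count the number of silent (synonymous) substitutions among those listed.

Codon 1: AUG (Met) → AUC (Ile) — missense.
Codon 3: GAU (Asp) → GAA (Glu) — missense.
Codon 4: GGA (Gly) → GAA (Glu) — missense.
Codon 5: ACU (Thr) → AGU (Ser) — missense.
Synonymous: 0 of 4.

0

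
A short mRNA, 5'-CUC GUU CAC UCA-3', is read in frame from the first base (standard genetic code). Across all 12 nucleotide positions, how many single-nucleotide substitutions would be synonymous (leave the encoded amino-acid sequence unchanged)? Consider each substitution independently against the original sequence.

Codon 1 (CUC, Leu): 3 synonymous substitutions.
Codon 2 (GUU, Val): 3 synonymous substitutions.
Codon 3 (CAC, His): 1 synonymous substitution.
Codon 4 (UCA, Ser): 3 synonymous substitutions.
Total: 3 + 3 + 1 + 3 = 10.

10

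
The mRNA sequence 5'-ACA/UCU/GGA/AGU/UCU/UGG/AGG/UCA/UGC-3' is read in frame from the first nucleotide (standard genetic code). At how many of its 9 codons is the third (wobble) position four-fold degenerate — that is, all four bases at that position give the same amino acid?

5

Codon 1 ACA (Thr): third position 4-fold.
Codon 2 UCU (Ser): third position 4-fold.
Codon 3 GGA (Gly): third position 4-fold.
Codon 4 AGU (Ser): third position 2-fold.
Codon 5 UCU (Ser): third position 4-fold.
Codon 6 UGG (Trp): third position 1-fold.
Codon 7 AGG (Arg): third position 2-fold.
Codon 8 UCA (Ser): third position 4-fold.
Codon 9 UGC (Cys): third position 2-fold.
Four-fold degenerate third positions: 5.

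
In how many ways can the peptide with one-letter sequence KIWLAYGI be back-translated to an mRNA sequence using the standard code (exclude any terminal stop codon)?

Lys: 2 codons.
Ile: 3 codons.
Trp: 1 codon.
Leu: 6 codons.
Ala: 4 codons.
Tyr: 2 codons.
Gly: 4 codons.
Ile: 3 codons.
2 × 3 × 1 × 6 × 4 × 2 × 4 × 3 = 3456.

3456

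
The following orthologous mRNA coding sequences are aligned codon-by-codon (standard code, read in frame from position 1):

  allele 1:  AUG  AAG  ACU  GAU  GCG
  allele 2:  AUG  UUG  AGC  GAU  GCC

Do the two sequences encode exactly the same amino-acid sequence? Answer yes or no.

no

Codon 1: AUG Met / AUG Met — identical.
Codon 2: AAG Lys / UUG Leu — nonsynonymous.
Codon 3: ACU Thr / AGC Ser — nonsynonymous.
Codon 4: GAU Asp / GAU Asp — identical.
Codon 5: GCG Ala / GCC Ala — synonymous.
Nonsynonymous differences: 2 → different protein.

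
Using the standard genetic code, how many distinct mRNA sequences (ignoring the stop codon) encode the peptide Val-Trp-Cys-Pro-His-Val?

Val: 4 codons.
Trp: 1 codon.
Cys: 2 codons.
Pro: 4 codons.
His: 2 codons.
Val: 4 codons.
4 × 1 × 2 × 4 × 2 × 4 = 256.

256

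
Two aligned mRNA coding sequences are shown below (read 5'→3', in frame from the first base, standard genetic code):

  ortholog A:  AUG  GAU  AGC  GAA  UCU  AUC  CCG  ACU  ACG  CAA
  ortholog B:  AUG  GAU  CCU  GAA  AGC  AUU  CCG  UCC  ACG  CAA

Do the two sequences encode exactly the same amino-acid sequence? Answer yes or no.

Codon 1: AUG Met / AUG Met — identical.
Codon 2: GAU Asp / GAU Asp — identical.
Codon 3: AGC Ser / CCU Pro — nonsynonymous.
Codon 4: GAA Glu / GAA Glu — identical.
Codon 5: UCU Ser / AGC Ser — synonymous.
Codon 6: AUC Ile / AUU Ile — synonymous.
Codon 7: CCG Pro / CCG Pro — identical.
Codon 8: ACU Thr / UCC Ser — nonsynonymous.
Codon 9: ACG Thr / ACG Thr — identical.
Codon 10: CAA Gln / CAA Gln — identical.
Nonsynonymous differences: 2 → different protein.

no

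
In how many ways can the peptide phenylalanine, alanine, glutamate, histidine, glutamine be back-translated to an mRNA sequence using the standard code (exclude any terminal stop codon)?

Phe: 2 codons.
Ala: 4 codons.
Glu: 2 codons.
His: 2 codons.
Gln: 2 codons.
2 × 4 × 2 × 2 × 2 = 64.

64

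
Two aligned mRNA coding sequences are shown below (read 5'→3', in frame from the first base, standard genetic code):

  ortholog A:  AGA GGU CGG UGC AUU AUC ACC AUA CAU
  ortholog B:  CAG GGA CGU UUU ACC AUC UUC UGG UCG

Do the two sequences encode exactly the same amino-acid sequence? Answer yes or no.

Codon 1: AGA Arg / CAG Gln — nonsynonymous.
Codon 2: GGU Gly / GGA Gly — synonymous.
Codon 3: CGG Arg / CGU Arg — synonymous.
Codon 4: UGC Cys / UUU Phe — nonsynonymous.
Codon 5: AUU Ile / ACC Thr — nonsynonymous.
Codon 6: AUC Ile / AUC Ile — identical.
Codon 7: ACC Thr / UUC Phe — nonsynonymous.
Codon 8: AUA Ile / UGG Trp — nonsynonymous.
Codon 9: CAU His / UCG Ser — nonsynonymous.
Nonsynonymous differences: 6 → different protein.

no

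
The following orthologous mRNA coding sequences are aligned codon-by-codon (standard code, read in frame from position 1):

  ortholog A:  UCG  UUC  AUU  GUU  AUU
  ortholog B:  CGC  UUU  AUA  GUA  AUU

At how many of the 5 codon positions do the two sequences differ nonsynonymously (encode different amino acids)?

Codon 1: UCG Ser / CGC Arg — nonsynonymous.
Codon 2: UUC Phe / UUU Phe — synonymous.
Codon 3: AUU Ile / AUA Ile — synonymous.
Codon 4: GUU Val / GUA Val — synonymous.
Codon 5: AUU Ile / AUU Ile — identical.
Nonsynonymous differences: 1.

1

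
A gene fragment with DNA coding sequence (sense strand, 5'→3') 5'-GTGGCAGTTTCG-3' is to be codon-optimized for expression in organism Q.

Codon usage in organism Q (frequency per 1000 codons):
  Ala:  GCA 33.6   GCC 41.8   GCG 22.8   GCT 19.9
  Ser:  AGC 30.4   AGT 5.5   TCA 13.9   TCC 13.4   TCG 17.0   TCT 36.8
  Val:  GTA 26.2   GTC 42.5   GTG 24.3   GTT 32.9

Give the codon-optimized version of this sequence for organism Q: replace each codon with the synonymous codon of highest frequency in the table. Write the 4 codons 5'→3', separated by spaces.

GTC GCC GTC TCT

Codon 1 (Val): best is GTC at 42.5.
Codon 2 (Ala): best is GCC at 41.8.
Codon 3 (Val): best is GTC at 42.5.
Codon 4 (Ser): best is TCT at 36.8.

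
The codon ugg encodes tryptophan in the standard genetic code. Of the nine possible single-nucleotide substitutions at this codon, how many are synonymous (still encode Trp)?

Position 1: none → 0 synonymous.
Position 2: none → 0 synonymous.
Position 3: none → 0 synonymous.
Total: 0 + 0 + 0 = 0.

0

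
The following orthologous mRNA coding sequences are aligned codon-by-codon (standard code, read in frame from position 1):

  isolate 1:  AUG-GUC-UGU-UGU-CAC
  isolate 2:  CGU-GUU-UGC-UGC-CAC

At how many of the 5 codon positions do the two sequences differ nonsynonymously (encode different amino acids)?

Codon 1: AUG Met / CGU Arg — nonsynonymous.
Codon 2: GUC Val / GUU Val — synonymous.
Codon 3: UGU Cys / UGC Cys — synonymous.
Codon 4: UGU Cys / UGC Cys — synonymous.
Codon 5: CAC His / CAC His — identical.
Nonsynonymous differences: 1.

1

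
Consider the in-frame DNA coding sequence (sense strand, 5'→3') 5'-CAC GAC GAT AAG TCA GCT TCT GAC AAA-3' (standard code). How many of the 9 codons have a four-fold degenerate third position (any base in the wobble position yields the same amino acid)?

Codon 1 CAC (His): third position 2-fold.
Codon 2 GAC (Asp): third position 2-fold.
Codon 3 GAT (Asp): third position 2-fold.
Codon 4 AAG (Lys): third position 2-fold.
Codon 5 TCA (Ser): third position 4-fold.
Codon 6 GCT (Ala): third position 4-fold.
Codon 7 TCT (Ser): third position 4-fold.
Codon 8 GAC (Asp): third position 2-fold.
Codon 9 AAA (Lys): third position 2-fold.
Four-fold degenerate third positions: 3.

3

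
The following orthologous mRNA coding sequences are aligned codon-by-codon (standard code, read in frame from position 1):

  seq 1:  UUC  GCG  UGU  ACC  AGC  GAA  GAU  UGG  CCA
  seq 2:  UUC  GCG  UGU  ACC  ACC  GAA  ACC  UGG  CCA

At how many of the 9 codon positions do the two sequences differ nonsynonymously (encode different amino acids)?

2

Codon 1: UUC Phe / UUC Phe — identical.
Codon 2: GCG Ala / GCG Ala — identical.
Codon 3: UGU Cys / UGU Cys — identical.
Codon 4: ACC Thr / ACC Thr — identical.
Codon 5: AGC Ser / ACC Thr — nonsynonymous.
Codon 6: GAA Glu / GAA Glu — identical.
Codon 7: GAU Asp / ACC Thr — nonsynonymous.
Codon 8: UGG Trp / UGG Trp — identical.
Codon 9: CCA Pro / CCA Pro — identical.
Nonsynonymous differences: 2.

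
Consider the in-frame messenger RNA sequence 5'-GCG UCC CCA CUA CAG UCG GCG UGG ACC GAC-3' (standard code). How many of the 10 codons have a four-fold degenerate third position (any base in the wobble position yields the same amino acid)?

7

Codon 1 GCG (Ala): third position 4-fold.
Codon 2 UCC (Ser): third position 4-fold.
Codon 3 CCA (Pro): third position 4-fold.
Codon 4 CUA (Leu): third position 4-fold.
Codon 5 CAG (Gln): third position 2-fold.
Codon 6 UCG (Ser): third position 4-fold.
Codon 7 GCG (Ala): third position 4-fold.
Codon 8 UGG (Trp): third position 1-fold.
Codon 9 ACC (Thr): third position 4-fold.
Codon 10 GAC (Asp): third position 2-fold.
Four-fold degenerate third positions: 7.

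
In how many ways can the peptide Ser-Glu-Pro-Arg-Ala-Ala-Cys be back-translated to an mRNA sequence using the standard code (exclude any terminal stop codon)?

9216

Ser: 6 codons.
Glu: 2 codons.
Pro: 4 codons.
Arg: 6 codons.
Ala: 4 codons.
Ala: 4 codons.
Cys: 2 codons.
6 × 2 × 4 × 6 × 4 × 4 × 2 = 9216.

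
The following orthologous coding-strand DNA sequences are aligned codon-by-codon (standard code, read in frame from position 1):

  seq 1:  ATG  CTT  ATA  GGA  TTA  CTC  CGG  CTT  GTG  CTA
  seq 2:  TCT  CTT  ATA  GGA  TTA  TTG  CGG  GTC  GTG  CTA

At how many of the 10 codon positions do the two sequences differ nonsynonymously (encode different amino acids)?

Codon 1: ATG Met / TCT Ser — nonsynonymous.
Codon 2: CTT Leu / CTT Leu — identical.
Codon 3: ATA Ile / ATA Ile — identical.
Codon 4: GGA Gly / GGA Gly — identical.
Codon 5: TTA Leu / TTA Leu — identical.
Codon 6: CTC Leu / TTG Leu — synonymous.
Codon 7: CGG Arg / CGG Arg — identical.
Codon 8: CTT Leu / GTC Val — nonsynonymous.
Codon 9: GTG Val / GTG Val — identical.
Codon 10: CTA Leu / CTA Leu — identical.
Nonsynonymous differences: 2.

2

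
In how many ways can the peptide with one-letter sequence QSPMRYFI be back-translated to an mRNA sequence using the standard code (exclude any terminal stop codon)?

Gln: 2 codons.
Ser: 6 codons.
Pro: 4 codons.
Met: 1 codon.
Arg: 6 codons.
Tyr: 2 codons.
Phe: 2 codons.
Ile: 3 codons.
2 × 6 × 4 × 1 × 6 × 2 × 2 × 3 = 3456.

3456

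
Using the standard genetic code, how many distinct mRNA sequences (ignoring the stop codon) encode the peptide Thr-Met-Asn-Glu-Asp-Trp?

32

Thr: 4 codons.
Met: 1 codon.
Asn: 2 codons.
Glu: 2 codons.
Asp: 2 codons.
Trp: 1 codon.
4 × 1 × 2 × 2 × 2 × 1 = 32.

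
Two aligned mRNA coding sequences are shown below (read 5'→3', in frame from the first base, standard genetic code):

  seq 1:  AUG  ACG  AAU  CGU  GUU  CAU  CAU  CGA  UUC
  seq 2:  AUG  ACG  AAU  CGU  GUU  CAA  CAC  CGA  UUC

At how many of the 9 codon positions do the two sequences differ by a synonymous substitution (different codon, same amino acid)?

1

Codon 1: AUG Met / AUG Met — identical.
Codon 2: ACG Thr / ACG Thr — identical.
Codon 3: AAU Asn / AAU Asn — identical.
Codon 4: CGU Arg / CGU Arg — identical.
Codon 5: GUU Val / GUU Val — identical.
Codon 6: CAU His / CAA Gln — nonsynonymous.
Codon 7: CAU His / CAC His — synonymous.
Codon 8: CGA Arg / CGA Arg — identical.
Codon 9: UUC Phe / UUC Phe — identical.
Synonymous differences: 1.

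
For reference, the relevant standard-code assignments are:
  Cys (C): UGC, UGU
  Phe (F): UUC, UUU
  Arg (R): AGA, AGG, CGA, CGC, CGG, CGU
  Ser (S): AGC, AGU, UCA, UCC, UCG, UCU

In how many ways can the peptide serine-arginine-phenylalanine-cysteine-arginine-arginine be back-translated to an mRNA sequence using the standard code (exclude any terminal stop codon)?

5184

Ser: 6 codons.
Arg: 6 codons.
Phe: 2 codons.
Cys: 2 codons.
Arg: 6 codons.
Arg: 6 codons.
6 × 6 × 2 × 2 × 6 × 6 = 5184.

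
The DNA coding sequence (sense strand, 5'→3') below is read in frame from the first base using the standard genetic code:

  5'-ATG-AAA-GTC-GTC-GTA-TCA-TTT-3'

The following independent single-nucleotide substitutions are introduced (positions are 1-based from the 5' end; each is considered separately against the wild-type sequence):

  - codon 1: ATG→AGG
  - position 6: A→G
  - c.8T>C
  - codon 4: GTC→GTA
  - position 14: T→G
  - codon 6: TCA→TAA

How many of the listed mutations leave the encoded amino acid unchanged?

Codon 1: ATG (Met) → AGG (Arg) — missense.
Codon 2: AAA (Lys) → AAG (Lys) — synonymous.
Codon 3: GTC (Val) → GCC (Ala) — missense.
Codon 4: GTC (Val) → GTA (Val) — synonymous.
Codon 5: GTA (Val) → GGA (Gly) — missense.
Codon 6: TCA (Ser) → TAA (Stop) — nonsense.
Synonymous: 2 of 6.

2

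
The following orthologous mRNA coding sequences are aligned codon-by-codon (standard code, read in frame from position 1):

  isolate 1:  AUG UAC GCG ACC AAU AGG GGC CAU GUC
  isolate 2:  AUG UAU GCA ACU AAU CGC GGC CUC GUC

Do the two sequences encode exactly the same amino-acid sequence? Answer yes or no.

no

Codon 1: AUG Met / AUG Met — identical.
Codon 2: UAC Tyr / UAU Tyr — synonymous.
Codon 3: GCG Ala / GCA Ala — synonymous.
Codon 4: ACC Thr / ACU Thr — synonymous.
Codon 5: AAU Asn / AAU Asn — identical.
Codon 6: AGG Arg / CGC Arg — synonymous.
Codon 7: GGC Gly / GGC Gly — identical.
Codon 8: CAU His / CUC Leu — nonsynonymous.
Codon 9: GUC Val / GUC Val — identical.
Nonsynonymous differences: 1 → different protein.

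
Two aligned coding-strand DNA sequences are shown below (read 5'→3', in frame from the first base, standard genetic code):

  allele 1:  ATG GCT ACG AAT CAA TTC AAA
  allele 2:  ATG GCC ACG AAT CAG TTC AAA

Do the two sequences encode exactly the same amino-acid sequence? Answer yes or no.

yes

Codon 1: ATG Met / ATG Met — identical.
Codon 2: GCT Ala / GCC Ala — synonymous.
Codon 3: ACG Thr / ACG Thr — identical.
Codon 4: AAT Asn / AAT Asn — identical.
Codon 5: CAA Gln / CAG Gln — synonymous.
Codon 6: TTC Phe / TTC Phe — identical.
Codon 7: AAA Lys / AAA Lys — identical.
Nonsynonymous differences: 0 → same protein.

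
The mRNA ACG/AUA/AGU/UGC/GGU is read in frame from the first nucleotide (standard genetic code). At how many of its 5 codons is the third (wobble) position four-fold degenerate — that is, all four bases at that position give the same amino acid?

2

Codon 1 ACG (Thr): third position 4-fold.
Codon 2 AUA (Ile): third position 3-fold.
Codon 3 AGU (Ser): third position 2-fold.
Codon 4 UGC (Cys): third position 2-fold.
Codon 5 GGU (Gly): third position 4-fold.
Four-fold degenerate third positions: 2.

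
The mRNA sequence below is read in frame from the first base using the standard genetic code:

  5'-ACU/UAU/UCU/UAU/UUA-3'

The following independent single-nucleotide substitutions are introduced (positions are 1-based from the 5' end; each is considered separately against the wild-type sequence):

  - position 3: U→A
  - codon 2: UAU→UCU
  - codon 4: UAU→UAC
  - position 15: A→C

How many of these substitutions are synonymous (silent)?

Codon 1: ACU (Thr) → ACA (Thr) — synonymous.
Codon 2: UAU (Tyr) → UCU (Ser) — missense.
Codon 4: UAU (Tyr) → UAC (Tyr) — synonymous.
Codon 5: UUA (Leu) → UUC (Phe) — missense.
Synonymous: 2 of 4.

2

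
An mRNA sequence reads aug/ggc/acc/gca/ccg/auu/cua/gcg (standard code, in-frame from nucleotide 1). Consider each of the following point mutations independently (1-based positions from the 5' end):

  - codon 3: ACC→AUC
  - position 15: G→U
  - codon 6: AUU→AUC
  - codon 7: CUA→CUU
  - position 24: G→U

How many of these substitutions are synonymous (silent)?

4

Codon 3: ACC (Thr) → AUC (Ile) — missense.
Codon 5: CCG (Pro) → CCU (Pro) — synonymous.
Codon 6: AUU (Ile) → AUC (Ile) — synonymous.
Codon 7: CUA (Leu) → CUU (Leu) — synonymous.
Codon 8: GCG (Ala) → GCU (Ala) — synonymous.
Synonymous: 4 of 5.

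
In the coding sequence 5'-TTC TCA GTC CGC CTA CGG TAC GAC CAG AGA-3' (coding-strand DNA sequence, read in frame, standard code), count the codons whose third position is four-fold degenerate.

5

Codon 1 TTC (Phe): third position 2-fold.
Codon 2 TCA (Ser): third position 4-fold.
Codon 3 GTC (Val): third position 4-fold.
Codon 4 CGC (Arg): third position 4-fold.
Codon 5 CTA (Leu): third position 4-fold.
Codon 6 CGG (Arg): third position 4-fold.
Codon 7 TAC (Tyr): third position 2-fold.
Codon 8 GAC (Asp): third position 2-fold.
Codon 9 CAG (Gln): third position 2-fold.
Codon 10 AGA (Arg): third position 2-fold.
Four-fold degenerate third positions: 5.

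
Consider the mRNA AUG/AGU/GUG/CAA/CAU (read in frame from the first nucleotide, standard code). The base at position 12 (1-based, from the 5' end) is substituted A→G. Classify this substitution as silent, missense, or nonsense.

Position 12 falls in codon 4: CAA → Gln.
After the substitution the codon is CAG → Gln.
Both encode Gln, so the change is synonymous.

silent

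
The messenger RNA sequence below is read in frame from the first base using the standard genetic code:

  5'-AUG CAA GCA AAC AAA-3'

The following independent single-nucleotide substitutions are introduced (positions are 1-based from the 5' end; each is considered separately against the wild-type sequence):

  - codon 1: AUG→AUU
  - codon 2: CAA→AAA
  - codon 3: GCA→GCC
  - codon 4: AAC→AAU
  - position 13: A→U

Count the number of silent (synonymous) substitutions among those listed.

2

Codon 1: AUG (Met) → AUU (Ile) — missense.
Codon 2: CAA (Gln) → AAA (Lys) — missense.
Codon 3: GCA (Ala) → GCC (Ala) — synonymous.
Codon 4: AAC (Asn) → AAU (Asn) — synonymous.
Codon 5: AAA (Lys) → UAA (Stop) — nonsense.
Synonymous: 2 of 5.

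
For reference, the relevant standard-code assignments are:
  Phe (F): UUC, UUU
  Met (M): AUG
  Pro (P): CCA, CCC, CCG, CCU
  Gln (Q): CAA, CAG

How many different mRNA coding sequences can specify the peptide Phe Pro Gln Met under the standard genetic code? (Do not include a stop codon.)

16

Phe: 2 codons.
Pro: 4 codons.
Gln: 2 codons.
Met: 1 codon.
2 × 4 × 2 × 1 = 16.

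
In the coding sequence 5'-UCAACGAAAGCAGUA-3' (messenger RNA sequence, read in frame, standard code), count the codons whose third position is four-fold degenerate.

4

Codon 1 UCA (Ser): third position 4-fold.
Codon 2 ACG (Thr): third position 4-fold.
Codon 3 AAA (Lys): third position 2-fold.
Codon 4 GCA (Ala): third position 4-fold.
Codon 5 GUA (Val): third position 4-fold.
Four-fold degenerate third positions: 4.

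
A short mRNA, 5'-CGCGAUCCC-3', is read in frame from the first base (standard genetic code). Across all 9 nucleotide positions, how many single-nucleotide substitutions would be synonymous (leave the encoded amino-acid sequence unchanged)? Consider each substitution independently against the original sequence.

7

Codon 1 (CGC, Arg): 3 synonymous substitutions.
Codon 2 (GAU, Asp): 1 synonymous substitution.
Codon 3 (CCC, Pro): 3 synonymous substitutions.
Total: 3 + 1 + 3 = 7.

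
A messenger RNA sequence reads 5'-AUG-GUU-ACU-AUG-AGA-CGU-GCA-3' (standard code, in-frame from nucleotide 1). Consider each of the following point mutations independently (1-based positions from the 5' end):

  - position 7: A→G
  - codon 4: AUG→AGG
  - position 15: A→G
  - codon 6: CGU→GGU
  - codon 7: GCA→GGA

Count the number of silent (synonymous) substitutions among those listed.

1

Codon 3: ACU (Thr) → GCU (Ala) — missense.
Codon 4: AUG (Met) → AGG (Arg) — missense.
Codon 5: AGA (Arg) → AGG (Arg) — synonymous.
Codon 6: CGU (Arg) → GGU (Gly) — missense.
Codon 7: GCA (Ala) → GGA (Gly) — missense.
Synonymous: 1 of 5.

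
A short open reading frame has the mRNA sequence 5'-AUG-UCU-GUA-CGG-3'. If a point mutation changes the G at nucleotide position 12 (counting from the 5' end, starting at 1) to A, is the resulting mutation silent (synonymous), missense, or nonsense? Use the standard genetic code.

Position 12 falls in codon 4: CGG → Arg.
After the substitution the codon is CGA → Arg.
Both encode Arg, so the change is synonymous.

silent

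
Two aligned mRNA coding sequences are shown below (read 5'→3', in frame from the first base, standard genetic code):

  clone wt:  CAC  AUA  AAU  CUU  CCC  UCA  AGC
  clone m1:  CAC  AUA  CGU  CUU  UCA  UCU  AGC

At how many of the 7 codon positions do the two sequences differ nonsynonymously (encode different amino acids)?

2

Codon 1: CAC His / CAC His — identical.
Codon 2: AUA Ile / AUA Ile — identical.
Codon 3: AAU Asn / CGU Arg — nonsynonymous.
Codon 4: CUU Leu / CUU Leu — identical.
Codon 5: CCC Pro / UCA Ser — nonsynonymous.
Codon 6: UCA Ser / UCU Ser — synonymous.
Codon 7: AGC Ser / AGC Ser — identical.
Nonsynonymous differences: 2.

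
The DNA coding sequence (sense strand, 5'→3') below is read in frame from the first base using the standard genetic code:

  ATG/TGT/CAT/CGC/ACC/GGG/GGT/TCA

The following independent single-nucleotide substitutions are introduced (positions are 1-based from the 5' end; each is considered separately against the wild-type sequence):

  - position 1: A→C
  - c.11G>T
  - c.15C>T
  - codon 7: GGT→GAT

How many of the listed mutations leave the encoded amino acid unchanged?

Codon 1: ATG (Met) → CTG (Leu) — missense.
Codon 4: CGC (Arg) → CTC (Leu) — missense.
Codon 5: ACC (Thr) → ACT (Thr) — synonymous.
Codon 7: GGT (Gly) → GAT (Asp) — missense.
Synonymous: 1 of 4.

1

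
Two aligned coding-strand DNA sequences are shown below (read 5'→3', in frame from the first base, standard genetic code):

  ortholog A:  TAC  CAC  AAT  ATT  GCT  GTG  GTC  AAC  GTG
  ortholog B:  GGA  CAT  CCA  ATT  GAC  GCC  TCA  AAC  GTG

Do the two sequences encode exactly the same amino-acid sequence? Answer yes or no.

no

Codon 1: TAC Tyr / GGA Gly — nonsynonymous.
Codon 2: CAC His / CAT His — synonymous.
Codon 3: AAT Asn / CCA Pro — nonsynonymous.
Codon 4: ATT Ile / ATT Ile — identical.
Codon 5: GCT Ala / GAC Asp — nonsynonymous.
Codon 6: GTG Val / GCC Ala — nonsynonymous.
Codon 7: GTC Val / TCA Ser — nonsynonymous.
Codon 8: AAC Asn / AAC Asn — identical.
Codon 9: GTG Val / GTG Val — identical.
Nonsynonymous differences: 5 → different protein.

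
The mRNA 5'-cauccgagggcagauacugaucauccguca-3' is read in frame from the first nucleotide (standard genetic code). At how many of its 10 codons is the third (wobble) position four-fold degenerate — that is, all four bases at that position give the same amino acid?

5

Codon 1 CAU (His): third position 2-fold.
Codon 2 CCG (Pro): third position 4-fold.
Codon 3 AGG (Arg): third position 2-fold.
Codon 4 GCA (Ala): third position 4-fold.
Codon 5 GAU (Asp): third position 2-fold.
Codon 6 ACU (Thr): third position 4-fold.
Codon 7 GAU (Asp): third position 2-fold.
Codon 8 CAU (His): third position 2-fold.
Codon 9 CCG (Pro): third position 4-fold.
Codon 10 UCA (Ser): third position 4-fold.
Four-fold degenerate third positions: 5.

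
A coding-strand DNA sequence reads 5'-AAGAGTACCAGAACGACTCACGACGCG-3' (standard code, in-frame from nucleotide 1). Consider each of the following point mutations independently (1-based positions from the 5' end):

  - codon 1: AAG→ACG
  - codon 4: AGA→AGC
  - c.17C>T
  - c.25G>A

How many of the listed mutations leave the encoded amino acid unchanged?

Codon 1: AAG (Lys) → ACG (Thr) — missense.
Codon 4: AGA (Arg) → AGC (Ser) — missense.
Codon 6: ACT (Thr) → ATT (Ile) — missense.
Codon 9: GCG (Ala) → ACG (Thr) — missense.
Synonymous: 0 of 4.

0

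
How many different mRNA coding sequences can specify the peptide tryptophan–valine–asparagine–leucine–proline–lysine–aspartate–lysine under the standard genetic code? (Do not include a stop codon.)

Trp: 1 codon.
Val: 4 codons.
Asn: 2 codons.
Leu: 6 codons.
Pro: 4 codons.
Lys: 2 codons.
Asp: 2 codons.
Lys: 2 codons.
1 × 4 × 2 × 6 × 4 × 2 × 2 × 2 = 1536.

1536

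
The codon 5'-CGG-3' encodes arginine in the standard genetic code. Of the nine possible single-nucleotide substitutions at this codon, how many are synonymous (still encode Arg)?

4

Position 1: AGG → 1 synonymous.
Position 2: none → 0 synonymous.
Position 3: CGT, CGC, CGA → 3 synonymous.
Total: 1 + 0 + 3 = 4.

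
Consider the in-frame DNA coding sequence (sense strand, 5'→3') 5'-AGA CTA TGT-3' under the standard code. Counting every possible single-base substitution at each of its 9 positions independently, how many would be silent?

Codon 1 (AGA, Arg): 2 synonymous substitutions.
Codon 2 (CTA, Leu): 4 synonymous substitutions.
Codon 3 (TGT, Cys): 1 synonymous substitution.
Total: 2 + 4 + 1 = 7.

7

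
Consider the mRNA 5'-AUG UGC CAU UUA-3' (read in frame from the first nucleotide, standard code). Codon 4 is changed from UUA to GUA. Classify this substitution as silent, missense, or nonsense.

missense

Position 10 falls in codon 4: UUA → Leu.
After the substitution the codon is GUA → Val.
Leu ≠ Val, so this is a missense mutation.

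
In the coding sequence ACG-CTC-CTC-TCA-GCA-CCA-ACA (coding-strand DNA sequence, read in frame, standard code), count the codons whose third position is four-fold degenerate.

7

Codon 1 ACG (Thr): third position 4-fold.
Codon 2 CTC (Leu): third position 4-fold.
Codon 3 CTC (Leu): third position 4-fold.
Codon 4 TCA (Ser): third position 4-fold.
Codon 5 GCA (Ala): third position 4-fold.
Codon 6 CCA (Pro): third position 4-fold.
Codon 7 ACA (Thr): third position 4-fold.
Four-fold degenerate third positions: 7.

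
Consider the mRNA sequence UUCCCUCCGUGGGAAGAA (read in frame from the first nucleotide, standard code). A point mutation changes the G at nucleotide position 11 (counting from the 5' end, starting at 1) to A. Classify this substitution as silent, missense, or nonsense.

Position 11 falls in codon 4: UGG → Trp.
After the substitution the codon is UAG → Stop.
The new codon is a stop codon, so this is a nonsense mutation.

nonsense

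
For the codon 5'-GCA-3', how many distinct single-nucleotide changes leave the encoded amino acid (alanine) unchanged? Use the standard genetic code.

Position 1: none → 0 synonymous.
Position 2: none → 0 synonymous.
Position 3: GCU, GCC, GCG → 3 synonymous.
Total: 0 + 0 + 3 = 3.

3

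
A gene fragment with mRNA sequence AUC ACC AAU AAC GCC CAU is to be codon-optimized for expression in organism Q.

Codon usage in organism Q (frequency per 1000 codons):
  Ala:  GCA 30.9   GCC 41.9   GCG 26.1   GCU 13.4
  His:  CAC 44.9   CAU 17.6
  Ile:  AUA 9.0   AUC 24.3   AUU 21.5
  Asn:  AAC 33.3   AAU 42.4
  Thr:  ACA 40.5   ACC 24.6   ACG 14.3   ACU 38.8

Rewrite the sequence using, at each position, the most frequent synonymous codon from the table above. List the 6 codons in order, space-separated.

AUC ACA AAU AAU GCC CAC

Codon 1 (Ile): best is AUC at 24.3.
Codon 2 (Thr): best is ACA at 40.5.
Codon 3 (Asn): best is AAU at 42.4.
Codon 4 (Asn): best is AAU at 42.4.
Codon 5 (Ala): best is GCC at 41.9.
Codon 6 (His): best is CAC at 44.9.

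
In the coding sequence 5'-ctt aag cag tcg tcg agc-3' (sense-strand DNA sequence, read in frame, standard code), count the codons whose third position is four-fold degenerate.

Codon 1 CTT (Leu): third position 4-fold.
Codon 2 AAG (Lys): third position 2-fold.
Codon 3 CAG (Gln): third position 2-fold.
Codon 4 TCG (Ser): third position 4-fold.
Codon 5 TCG (Ser): third position 4-fold.
Codon 6 AGC (Ser): third position 2-fold.
Four-fold degenerate third positions: 3.

3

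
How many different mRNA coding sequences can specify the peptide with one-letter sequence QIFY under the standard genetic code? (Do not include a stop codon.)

24

Gln: 2 codons.
Ile: 3 codons.
Phe: 2 codons.
Tyr: 2 codons.
2 × 3 × 2 × 2 = 24.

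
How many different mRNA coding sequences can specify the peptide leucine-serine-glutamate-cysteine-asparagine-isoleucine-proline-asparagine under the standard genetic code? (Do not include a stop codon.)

Leu: 6 codons.
Ser: 6 codons.
Glu: 2 codons.
Cys: 2 codons.
Asn: 2 codons.
Ile: 3 codons.
Pro: 4 codons.
Asn: 2 codons.
6 × 6 × 2 × 2 × 2 × 3 × 4 × 2 = 6912.

6912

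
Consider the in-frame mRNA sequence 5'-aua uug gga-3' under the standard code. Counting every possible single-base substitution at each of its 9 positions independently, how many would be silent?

7

Codon 1 (AUA, Ile): 2 synonymous substitutions.
Codon 2 (UUG, Leu): 2 synonymous substitutions.
Codon 3 (GGA, Gly): 3 synonymous substitutions.
Total: 2 + 2 + 3 = 7.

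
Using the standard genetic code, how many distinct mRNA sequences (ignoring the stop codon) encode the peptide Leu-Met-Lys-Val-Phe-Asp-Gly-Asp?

Leu: 6 codons.
Met: 1 codon.
Lys: 2 codons.
Val: 4 codons.
Phe: 2 codons.
Asp: 2 codons.
Gly: 4 codons.
Asp: 2 codons.
6 × 1 × 2 × 4 × 2 × 2 × 4 × 2 = 1536.

1536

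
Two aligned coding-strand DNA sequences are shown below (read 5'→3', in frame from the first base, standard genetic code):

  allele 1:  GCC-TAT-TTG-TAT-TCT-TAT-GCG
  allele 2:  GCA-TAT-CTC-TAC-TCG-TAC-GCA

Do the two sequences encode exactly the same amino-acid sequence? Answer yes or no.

yes

Codon 1: GCC Ala / GCA Ala — synonymous.
Codon 2: TAT Tyr / TAT Tyr — identical.
Codon 3: TTG Leu / CTC Leu — synonymous.
Codon 4: TAT Tyr / TAC Tyr — synonymous.
Codon 5: TCT Ser / TCG Ser — synonymous.
Codon 6: TAT Tyr / TAC Tyr — synonymous.
Codon 7: GCG Ala / GCA Ala — synonymous.
Nonsynonymous differences: 0 → same protein.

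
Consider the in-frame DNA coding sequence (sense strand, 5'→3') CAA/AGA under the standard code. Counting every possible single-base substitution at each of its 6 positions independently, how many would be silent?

3

Codon 1 (CAA, Gln): 1 synonymous substitution.
Codon 2 (AGA, Arg): 2 synonymous substitutions.
Total: 1 + 2 = 3.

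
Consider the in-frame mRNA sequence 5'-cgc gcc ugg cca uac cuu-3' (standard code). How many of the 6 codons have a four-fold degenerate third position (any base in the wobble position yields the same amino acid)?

Codon 1 CGC (Arg): third position 4-fold.
Codon 2 GCC (Ala): third position 4-fold.
Codon 3 UGG (Trp): third position 1-fold.
Codon 4 CCA (Pro): third position 4-fold.
Codon 5 UAC (Tyr): third position 2-fold.
Codon 6 CUU (Leu): third position 4-fold.
Four-fold degenerate third positions: 4.

4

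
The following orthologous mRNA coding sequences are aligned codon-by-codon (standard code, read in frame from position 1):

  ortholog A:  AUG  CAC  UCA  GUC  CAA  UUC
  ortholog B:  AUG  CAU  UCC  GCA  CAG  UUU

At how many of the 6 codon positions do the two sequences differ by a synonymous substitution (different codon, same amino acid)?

Codon 1: AUG Met / AUG Met — identical.
Codon 2: CAC His / CAU His — synonymous.
Codon 3: UCA Ser / UCC Ser — synonymous.
Codon 4: GUC Val / GCA Ala — nonsynonymous.
Codon 5: CAA Gln / CAG Gln — synonymous.
Codon 6: UUC Phe / UUU Phe — synonymous.
Synonymous differences: 4.

4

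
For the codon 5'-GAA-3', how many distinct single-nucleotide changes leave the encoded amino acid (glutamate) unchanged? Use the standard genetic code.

Position 1: none → 0 synonymous.
Position 2: none → 0 synonymous.
Position 3: GAG → 1 synonymous.
Total: 0 + 0 + 1 = 1.

1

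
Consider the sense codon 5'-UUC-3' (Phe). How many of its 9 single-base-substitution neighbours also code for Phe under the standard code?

1

Position 1: none → 0 synonymous.
Position 2: none → 0 synonymous.
Position 3: UUU → 1 synonymous.
Total: 0 + 0 + 1 = 1.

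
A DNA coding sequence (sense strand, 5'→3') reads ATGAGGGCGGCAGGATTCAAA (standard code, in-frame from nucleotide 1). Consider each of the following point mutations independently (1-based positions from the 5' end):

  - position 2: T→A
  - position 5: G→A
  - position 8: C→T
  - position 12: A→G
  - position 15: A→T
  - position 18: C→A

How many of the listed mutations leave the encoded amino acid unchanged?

2

Codon 1: ATG (Met) → AAG (Lys) — missense.
Codon 2: AGG (Arg) → AAG (Lys) — missense.
Codon 3: GCG (Ala) → GTG (Val) — missense.
Codon 4: GCA (Ala) → GCG (Ala) — synonymous.
Codon 5: GGA (Gly) → GGT (Gly) — synonymous.
Codon 6: TTC (Phe) → TTA (Leu) — missense.
Synonymous: 2 of 6.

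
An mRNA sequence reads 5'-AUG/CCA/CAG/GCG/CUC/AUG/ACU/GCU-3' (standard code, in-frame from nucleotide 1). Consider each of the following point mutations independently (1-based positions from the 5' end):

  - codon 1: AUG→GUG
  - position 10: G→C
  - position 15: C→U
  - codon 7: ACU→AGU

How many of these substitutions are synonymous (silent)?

1

Codon 1: AUG (Met) → GUG (Val) — missense.
Codon 4: GCG (Ala) → CCG (Pro) — missense.
Codon 5: CUC (Leu) → CUU (Leu) — synonymous.
Codon 7: ACU (Thr) → AGU (Ser) — missense.
Synonymous: 1 of 4.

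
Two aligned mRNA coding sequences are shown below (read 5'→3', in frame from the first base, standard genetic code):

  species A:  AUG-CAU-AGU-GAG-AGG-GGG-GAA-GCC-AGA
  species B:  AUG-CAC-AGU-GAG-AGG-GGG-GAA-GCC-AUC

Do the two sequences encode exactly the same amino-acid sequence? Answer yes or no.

Codon 1: AUG Met / AUG Met — identical.
Codon 2: CAU His / CAC His — synonymous.
Codon 3: AGU Ser / AGU Ser — identical.
Codon 4: GAG Glu / GAG Glu — identical.
Codon 5: AGG Arg / AGG Arg — identical.
Codon 6: GGG Gly / GGG Gly — identical.
Codon 7: GAA Glu / GAA Glu — identical.
Codon 8: GCC Ala / GCC Ala — identical.
Codon 9: AGA Arg / AUC Ile — nonsynonymous.
Nonsynonymous differences: 1 → different protein.

no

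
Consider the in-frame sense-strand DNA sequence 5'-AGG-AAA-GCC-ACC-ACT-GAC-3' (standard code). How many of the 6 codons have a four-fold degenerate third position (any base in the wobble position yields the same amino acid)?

3

Codon 1 AGG (Arg): third position 2-fold.
Codon 2 AAA (Lys): third position 2-fold.
Codon 3 GCC (Ala): third position 4-fold.
Codon 4 ACC (Thr): third position 4-fold.
Codon 5 ACT (Thr): third position 4-fold.
Codon 6 GAC (Asp): third position 2-fold.
Four-fold degenerate third positions: 3.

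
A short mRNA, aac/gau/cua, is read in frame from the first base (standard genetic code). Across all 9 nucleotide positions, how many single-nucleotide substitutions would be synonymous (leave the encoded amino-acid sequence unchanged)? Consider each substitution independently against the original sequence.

Codon 1 (AAC, Asn): 1 synonymous substitution.
Codon 2 (GAU, Asp): 1 synonymous substitution.
Codon 3 (CUA, Leu): 4 synonymous substitutions.
Total: 1 + 1 + 4 = 6.

6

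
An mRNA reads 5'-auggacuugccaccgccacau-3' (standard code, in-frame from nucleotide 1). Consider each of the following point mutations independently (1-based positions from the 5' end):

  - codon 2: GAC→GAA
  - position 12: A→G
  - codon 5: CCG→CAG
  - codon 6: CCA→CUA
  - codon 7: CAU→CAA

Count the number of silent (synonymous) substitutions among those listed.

1

Codon 2: GAC (Asp) → GAA (Glu) — missense.
Codon 4: CCA (Pro) → CCG (Pro) — synonymous.
Codon 5: CCG (Pro) → CAG (Gln) — missense.
Codon 6: CCA (Pro) → CUA (Leu) — missense.
Codon 7: CAU (His) → CAA (Gln) — missense.
Synonymous: 1 of 5.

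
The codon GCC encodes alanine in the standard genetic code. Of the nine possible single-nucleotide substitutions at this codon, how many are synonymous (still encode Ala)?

Position 1: none → 0 synonymous.
Position 2: none → 0 synonymous.
Position 3: GCT, GCA, GCG → 3 synonymous.
Total: 0 + 0 + 3 = 3.

3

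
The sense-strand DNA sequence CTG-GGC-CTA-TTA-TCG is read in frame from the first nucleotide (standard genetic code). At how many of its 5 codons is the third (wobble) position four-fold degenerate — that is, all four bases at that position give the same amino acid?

Codon 1 CTG (Leu): third position 4-fold.
Codon 2 GGC (Gly): third position 4-fold.
Codon 3 CTA (Leu): third position 4-fold.
Codon 4 TTA (Leu): third position 2-fold.
Codon 5 TCG (Ser): third position 4-fold.
Four-fold degenerate third positions: 4.

4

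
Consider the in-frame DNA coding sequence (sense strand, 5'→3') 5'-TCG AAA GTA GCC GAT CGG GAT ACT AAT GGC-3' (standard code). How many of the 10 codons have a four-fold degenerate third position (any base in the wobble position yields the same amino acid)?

Codon 1 TCG (Ser): third position 4-fold.
Codon 2 AAA (Lys): third position 2-fold.
Codon 3 GTA (Val): third position 4-fold.
Codon 4 GCC (Ala): third position 4-fold.
Codon 5 GAT (Asp): third position 2-fold.
Codon 6 CGG (Arg): third position 4-fold.
Codon 7 GAT (Asp): third position 2-fold.
Codon 8 ACT (Thr): third position 4-fold.
Codon 9 AAT (Asn): third position 2-fold.
Codon 10 GGC (Gly): third position 4-fold.
Four-fold degenerate third positions: 6.

6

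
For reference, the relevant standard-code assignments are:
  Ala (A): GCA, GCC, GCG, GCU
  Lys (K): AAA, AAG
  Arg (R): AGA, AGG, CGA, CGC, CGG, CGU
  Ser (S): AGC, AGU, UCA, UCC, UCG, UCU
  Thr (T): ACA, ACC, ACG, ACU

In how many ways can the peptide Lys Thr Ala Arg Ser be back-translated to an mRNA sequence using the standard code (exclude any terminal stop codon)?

1152

Lys: 2 codons.
Thr: 4 codons.
Ala: 4 codons.
Arg: 6 codons.
Ser: 6 codons.
2 × 4 × 4 × 6 × 6 = 1152.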